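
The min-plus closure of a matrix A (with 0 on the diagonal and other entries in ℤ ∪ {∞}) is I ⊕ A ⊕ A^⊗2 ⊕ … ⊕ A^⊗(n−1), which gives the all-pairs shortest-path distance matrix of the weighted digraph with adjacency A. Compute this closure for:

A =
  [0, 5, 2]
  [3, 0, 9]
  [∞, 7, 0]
Closure =
  [0, 5, 2]
  [3, 0, 5]
  [10, 7, 0]

This is the Floyd-Warshall all-pairs shortest-path computation. For each intermediate vertex k = 0, 1, …, 2, update dist[i][j] ← min(dist[i][j], dist[i][k] + dist[k][j]). The final matrix gives, for each (i, j), the minimum total weight of any directed path from i to j (possibly empty when i = j).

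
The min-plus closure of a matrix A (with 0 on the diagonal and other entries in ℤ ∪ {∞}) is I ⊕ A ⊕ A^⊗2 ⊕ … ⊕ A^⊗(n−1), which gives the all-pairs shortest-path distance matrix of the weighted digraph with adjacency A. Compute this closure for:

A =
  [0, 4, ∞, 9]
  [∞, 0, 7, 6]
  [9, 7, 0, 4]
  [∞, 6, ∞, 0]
Closure =
  [0, 4, 11, 9]
  [16, 0, 7, 6]
  [9, 7, 0, 4]
  [22, 6, 13, 0]

This is the Floyd-Warshall all-pairs shortest-path computation. For each intermediate vertex k = 0, 1, …, 3, update dist[i][j] ← min(dist[i][j], dist[i][k] + dist[k][j]). The final matrix gives, for each (i, j), the minimum total weight of any directed path from i to j (possibly empty when i = j).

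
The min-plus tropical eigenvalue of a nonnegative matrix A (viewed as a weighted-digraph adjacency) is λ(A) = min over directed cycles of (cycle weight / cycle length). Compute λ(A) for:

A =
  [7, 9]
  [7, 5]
λ(A) = 5

Enumerate directed cycles and compute their means (weight / length). Sample:
  cycle 0 → 0: weight = 7, length = 1, mean = 7/1 ≈ 7.000
  cycle 1 → 1: weight = 5, length = 1, mean = 5/1 ≈ 5.000
  cycle 0 → 1 → 0: weight = 16, length = 2, mean = 16/2 ≈ 8.000
  cycle 1 → 0 → 1: weight = 16, length = 2, mean = 16/2 ≈ 8.000
Minimum mean = 5.000, attained e.g. along the cycle 1 → 1 with weight 5 and length 1. So λ(A) = 5/1 = 5.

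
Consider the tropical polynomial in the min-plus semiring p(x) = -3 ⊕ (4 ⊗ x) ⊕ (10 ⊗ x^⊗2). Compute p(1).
p(1) = -3

A tropical monomial a ⊗ x^⊗i evaluates to a + i · x. Evaluating each term at x = 1:
  Term 0 contributes -3 + 0 · 1 = -3
  Term 1 contributes 4 + 1 · 1 = 5
  Term 2 contributes 10 + 2 · 1 = 12
p(1) = ⊕ of these = min[-3, 5, 12] = -3.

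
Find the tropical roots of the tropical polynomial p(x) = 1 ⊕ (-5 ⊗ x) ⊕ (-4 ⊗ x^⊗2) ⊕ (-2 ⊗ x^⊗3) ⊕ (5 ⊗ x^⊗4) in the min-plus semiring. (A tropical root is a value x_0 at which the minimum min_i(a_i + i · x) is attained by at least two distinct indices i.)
Roots: {-7, -2, -1, 6}

Each tropical root is a break point of the lower envelope of the lines y = a_i + i · x (there are 5 lines, with slopes 0, 1, ..., 4). Only the lines that attain the minimum somewhere contribute to roots; other lines are dominated. Here the surviving (envelope) indices are i = 4, i = 3, i = 2, i = 1, i = 0.
Intersections between consecutive envelope lines give the roots: for adjacent envelope indices i < j the intersection is x = (a_i − a_j) / (j − i). Reading off the sorted break points: {-7, -2, -1, 6}.
Verification: at each break x_0, at least two indices attain the minimum of min_i(a_i + i · x_0).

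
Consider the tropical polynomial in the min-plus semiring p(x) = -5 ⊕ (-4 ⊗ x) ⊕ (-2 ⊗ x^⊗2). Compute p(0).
p(0) = -5

A tropical monomial a ⊗ x^⊗i evaluates to a + i · x. Evaluating each term at x = 0:
  Term 0 contributes -5 + 0 · 0 = -5
  Term 1 contributes -4 + 1 · 0 = -4
  Term 2 contributes -2 + 2 · 0 = -2
p(0) = ⊕ of these = min[-5, -4, -2] = -5.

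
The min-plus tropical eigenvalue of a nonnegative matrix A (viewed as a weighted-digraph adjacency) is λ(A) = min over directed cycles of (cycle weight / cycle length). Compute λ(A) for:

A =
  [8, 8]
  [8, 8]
λ(A) = 8

Enumerate directed cycles and compute their means (weight / length). Sample:
  cycle 0 → 0: weight = 8, length = 1, mean = 8/1 ≈ 8.000
  cycle 1 → 1: weight = 8, length = 1, mean = 8/1 ≈ 8.000
  cycle 0 → 1 → 0: weight = 16, length = 2, mean = 16/2 ≈ 8.000
  cycle 1 → 0 → 1: weight = 16, length = 2, mean = 16/2 ≈ 8.000
Minimum mean = 8.000, attained e.g. along the cycle 0 → 0 with weight 8 and length 1. So λ(A) = 8/1 = 8.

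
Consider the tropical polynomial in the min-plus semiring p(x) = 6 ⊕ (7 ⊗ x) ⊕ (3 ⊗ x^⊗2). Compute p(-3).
p(-3) = -3

A tropical monomial a ⊗ x^⊗i evaluates to a + i · x. Evaluating each term at x = -3:
  Term 0 contributes 6 + 0 · -3 = 6
  Term 1 contributes 7 + 1 · -3 = 4
  Term 2 contributes 3 + 2 · -3 = -3
p(-3) = ⊕ of these = min[6, 4, -3] = -3.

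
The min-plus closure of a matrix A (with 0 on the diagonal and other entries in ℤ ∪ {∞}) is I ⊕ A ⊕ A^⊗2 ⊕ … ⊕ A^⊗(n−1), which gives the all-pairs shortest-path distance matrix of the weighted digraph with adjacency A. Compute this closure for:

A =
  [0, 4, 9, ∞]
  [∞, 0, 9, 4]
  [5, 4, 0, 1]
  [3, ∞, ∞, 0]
Closure =
  [0, 4, 9, 8]
  [7, 0, 9, 4]
  [4, 4, 0, 1]
  [3, 7, 12, 0]

This is the Floyd-Warshall all-pairs shortest-path computation. For each intermediate vertex k = 0, 1, …, 3, update dist[i][j] ← min(dist[i][j], dist[i][k] + dist[k][j]). The final matrix gives, for each (i, j), the minimum total weight of any directed path from i to j (possibly empty when i = j).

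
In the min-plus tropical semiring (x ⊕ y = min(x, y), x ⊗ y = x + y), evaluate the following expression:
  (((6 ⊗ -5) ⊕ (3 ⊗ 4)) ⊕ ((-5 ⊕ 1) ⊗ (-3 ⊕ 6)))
(((6 ⊗ -5) ⊕ (3 ⊗ 4)) ⊕ ((-5 ⊕ 1) ⊗ (-3 ⊕ 6))) = -8

Expand innermost to outermost. Recall ⊕ takes the minimum of its arguments and ⊗ takes their sum. Working out the expression (((6 ⊗ -5) ⊕ (3 ⊗ 4)) ⊕ ((-5 ⊕ 1) ⊗ (-3 ⊕ 6))) gives -8.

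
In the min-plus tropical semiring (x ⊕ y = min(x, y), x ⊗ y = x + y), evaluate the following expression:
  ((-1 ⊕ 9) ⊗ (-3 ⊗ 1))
((-1 ⊕ 9) ⊗ (-3 ⊗ 1)) = -3

Expand innermost to outermost. Recall ⊕ takes the minimum of its arguments and ⊗ takes their sum. Working out the expression ((-1 ⊕ 9) ⊗ (-3 ⊗ 1)) gives -3.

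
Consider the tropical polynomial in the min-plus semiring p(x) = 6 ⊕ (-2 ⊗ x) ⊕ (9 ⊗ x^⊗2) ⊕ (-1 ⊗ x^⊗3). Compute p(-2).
p(-2) = -7

A tropical monomial a ⊗ x^⊗i evaluates to a + i · x. Evaluating each term at x = -2:
  Term 0 contributes 6 + 0 · -2 = 6
  Term 1 contributes -2 + 1 · -2 = -4
  Term 2 contributes 9 + 2 · -2 = 5
  Term 3 contributes -1 + 3 · -2 = -7
p(-2) = ⊕ of these = min[6, -4, 5, -7] = -7.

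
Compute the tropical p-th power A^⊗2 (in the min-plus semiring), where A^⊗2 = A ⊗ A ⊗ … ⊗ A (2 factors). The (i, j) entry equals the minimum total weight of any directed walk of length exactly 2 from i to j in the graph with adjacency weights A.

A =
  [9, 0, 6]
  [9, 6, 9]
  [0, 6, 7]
A^⊗2 =
  [6, 6, 9]
  [9, 9, 15]
  [7, 0, 6]

Each entry (A^⊗2)_ij equals the minimum over all length-2 walks i = v_0 → v_1 → … → v_2 = j of Σ_t A[v_t][v_{t+1}]. For example, for (i, j) = (0, 2) we minimise over 3 possible intermediate vertex sequences; the minimum is 9, attained along the walk 0 → 1 → 2.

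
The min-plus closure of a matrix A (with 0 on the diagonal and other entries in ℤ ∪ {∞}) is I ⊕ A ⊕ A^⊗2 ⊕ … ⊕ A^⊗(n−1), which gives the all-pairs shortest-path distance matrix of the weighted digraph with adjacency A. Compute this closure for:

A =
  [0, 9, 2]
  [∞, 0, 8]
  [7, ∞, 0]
Closure =
  [0, 9, 2]
  [15, 0, 8]
  [7, 16, 0]

This is the Floyd-Warshall all-pairs shortest-path computation. For each intermediate vertex k = 0, 1, …, 2, update dist[i][j] ← min(dist[i][j], dist[i][k] + dist[k][j]). The final matrix gives, for each (i, j), the minimum total weight of any directed path from i to j (possibly empty when i = j).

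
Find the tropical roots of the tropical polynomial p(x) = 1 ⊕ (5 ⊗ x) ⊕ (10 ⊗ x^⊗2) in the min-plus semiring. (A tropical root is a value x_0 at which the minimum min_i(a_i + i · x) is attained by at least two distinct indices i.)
Roots: {-5, -4}

Each tropical root is a break point of the lower envelope of the lines y = a_i + i · x (there are 3 lines, with slopes 0, 1, ..., 2). Only the lines that attain the minimum somewhere contribute to roots; other lines are dominated. Here the surviving (envelope) indices are i = 2, i = 1, i = 0.
Intersections between consecutive envelope lines give the roots: for adjacent envelope indices i < j the intersection is x = (a_i − a_j) / (j − i). Reading off the sorted break points: {-5, -4}.
Verification: at each break x_0, at least two indices attain the minimum of min_i(a_i + i · x_0).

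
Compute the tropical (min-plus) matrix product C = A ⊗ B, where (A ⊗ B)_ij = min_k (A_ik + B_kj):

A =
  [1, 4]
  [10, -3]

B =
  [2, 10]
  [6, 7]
A ⊗ B =
  [3, 11]
  [3, 4]

Apply the min-plus product entry-by-entry:
  C[0][0] = min over k of (A[0][0] + B[0][0] = 1 + 2 = 3, A[0][1] + B[1][0] = 4 + 6 = 10) = 3 (attained at k = 0)
  C[0][1] = min over k of (A[0][0] + B[0][1] = 1 + 10 = 11, A[0][1] + B[1][1] = 4 + 7 = 11) = 11 (attained at k = 0)
  C[1][0] = min over k of (A[1][0] + B[0][0] = 10 + 2 = 12, A[1][1] + B[1][0] = -3 + 6 = 3) = 3 (attained at k = 1)
  C[1][1] = min over k of (A[1][0] + B[0][1] = 10 + 10 = 20, A[1][1] + B[1][1] = -3 + 7 = 4) = 4 (attained at k = 1)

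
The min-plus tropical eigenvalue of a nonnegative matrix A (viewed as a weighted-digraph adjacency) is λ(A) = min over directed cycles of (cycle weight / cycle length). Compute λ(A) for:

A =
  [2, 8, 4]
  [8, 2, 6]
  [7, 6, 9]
λ(A) = 2

Enumerate directed cycles and compute their means (weight / length). Sample:
  cycle 0 → 0: weight = 2, length = 1, mean = 2/1 ≈ 2.000
  cycle 1 → 1: weight = 2, length = 1, mean = 2/1 ≈ 2.000
  cycle 2 → 2: weight = 9, length = 1, mean = 9/1 ≈ 9.000
  cycle 0 → 1 → 0: weight = 16, length = 2, mean = 16/2 ≈ 8.000
  cycle 0 → 2 → 0: weight = 11, length = 2, mean = 11/2 ≈ 5.500
  cycle 1 → 0 → 1: weight = 16, length = 2, mean = 16/2 ≈ 8.000
Minimum mean = 2.000, attained e.g. along the cycle 0 → 0 with weight 2 and length 1. So λ(A) = 2/1 = 2.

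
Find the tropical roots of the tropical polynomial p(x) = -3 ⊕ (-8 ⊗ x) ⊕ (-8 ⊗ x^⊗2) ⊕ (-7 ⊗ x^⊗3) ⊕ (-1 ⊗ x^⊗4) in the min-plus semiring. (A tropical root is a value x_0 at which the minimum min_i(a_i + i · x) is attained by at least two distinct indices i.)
Roots: {-6, -1, 0, 5}

Each tropical root is a break point of the lower envelope of the lines y = a_i + i · x (there are 5 lines, with slopes 0, 1, ..., 4). Only the lines that attain the minimum somewhere contribute to roots; other lines are dominated. Here the surviving (envelope) indices are i = 4, i = 3, i = 2, i = 1, i = 0.
Intersections between consecutive envelope lines give the roots: for adjacent envelope indices i < j the intersection is x = (a_i − a_j) / (j − i). Reading off the sorted break points: {-6, -1, 0, 5}.
Verification: at each break x_0, at least two indices attain the minimum of min_i(a_i + i · x_0).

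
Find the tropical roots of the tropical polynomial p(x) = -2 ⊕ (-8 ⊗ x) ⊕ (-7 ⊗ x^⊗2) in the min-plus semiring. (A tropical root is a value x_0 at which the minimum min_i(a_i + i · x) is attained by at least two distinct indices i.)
Roots: {-1, 6}

Each tropical root is a break point of the lower envelope of the lines y = a_i + i · x (there are 3 lines, with slopes 0, 1, ..., 2). Only the lines that attain the minimum somewhere contribute to roots; other lines are dominated. Here the surviving (envelope) indices are i = 2, i = 1, i = 0.
Intersections between consecutive envelope lines give the roots: for adjacent envelope indices i < j the intersection is x = (a_i − a_j) / (j − i). Reading off the sorted break points: {-1, 6}.
Verification: at each break x_0, at least two indices attain the minimum of min_i(a_i + i · x_0).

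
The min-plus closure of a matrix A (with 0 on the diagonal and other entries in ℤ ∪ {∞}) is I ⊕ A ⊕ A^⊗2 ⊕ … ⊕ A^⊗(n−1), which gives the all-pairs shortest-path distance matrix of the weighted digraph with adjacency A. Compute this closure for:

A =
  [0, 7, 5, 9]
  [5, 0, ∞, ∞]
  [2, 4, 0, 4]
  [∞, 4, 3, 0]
Closure =
  [0, 7, 5, 9]
  [5, 0, 10, 14]
  [2, 4, 0, 4]
  [5, 4, 3, 0]

This is the Floyd-Warshall all-pairs shortest-path computation. For each intermediate vertex k = 0, 1, …, 3, update dist[i][j] ← min(dist[i][j], dist[i][k] + dist[k][j]). The final matrix gives, for each (i, j), the minimum total weight of any directed path from i to j (possibly empty when i = j).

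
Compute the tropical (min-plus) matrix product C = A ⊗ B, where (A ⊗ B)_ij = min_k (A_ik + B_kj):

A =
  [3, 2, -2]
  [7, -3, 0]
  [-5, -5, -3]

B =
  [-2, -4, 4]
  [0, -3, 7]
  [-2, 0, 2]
A ⊗ B =
  [-4, -2, 0]
  [-3, -6, 2]
  [-7, -9, -1]

Apply the min-plus product entry-by-entry:
  C[0][0] = min over k of (A[0][0] + B[0][0] = 3 + -2 = 1, A[0][1] + B[1][0] = 2 + 0 = 2, A[0][2] + B[2][0] = -2 + -2 = -4) = -4 (attained at k = 2)
  C[0][1] = min over k of (A[0][0] + B[0][1] = 3 + -4 = -1, A[0][1] + B[1][1] = 2 + -3 = -1, A[0][2] + B[2][1] = -2 + 0 = -2) = -2 (attained at k = 2)
  C[0][2] = min over k of (A[0][0] + B[0][2] = 3 + 4 = 7, A[0][1] + B[1][2] = 2 + 7 = 9, A[0][2] + B[2][2] = -2 + 2 = 0) = 0 (attained at k = 2)
  C[1][0] = min over k of (A[1][0] + B[0][0] = 7 + -2 = 5, A[1][1] + B[1][0] = -3 + 0 = -3, A[1][2] + B[2][0] = 0 + -2 = -2) = -3 (attained at k = 1)
  C[1][1] = min over k of (A[1][0] + B[0][1] = 7 + -4 = 3, A[1][1] + B[1][1] = -3 + -3 = -6, A[1][2] + B[2][1] = 0 + 0 = 0) = -6 (attained at k = 1)
  C[1][2] = min over k of (A[1][0] + B[0][2] = 7 + 4 = 11, A[1][1] + B[1][2] = -3 + 7 = 4, A[1][2] + B[2][2] = 0 + 2 = 2) = 2 (attained at k = 2)
  C[2][0] = min over k of (A[2][0] + B[0][0] = -5 + -2 = -7, A[2][1] + B[1][0] = -5 + 0 = -5, A[2][2] + B[2][0] = -3 + -2 = -5) = -7 (attained at k = 0)
  C[2][1] = min over k of (A[2][0] + B[0][1] = -5 + -4 = -9, A[2][1] + B[1][1] = -5 + -3 = -8, A[2][2] + B[2][1] = -3 + 0 = -3) = -9 (attained at k = 0)
  C[2][2] = min over k of (A[2][0] + B[0][2] = -5 + 4 = -1, A[2][1] + B[1][2] = -5 + 7 = 2, A[2][2] + B[2][2] = -3 + 2 = -1) = -1 (attained at k = 0)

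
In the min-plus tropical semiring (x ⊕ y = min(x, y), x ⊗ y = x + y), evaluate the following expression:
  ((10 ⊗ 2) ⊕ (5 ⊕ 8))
((10 ⊗ 2) ⊕ (5 ⊕ 8)) = 5

Expand innermost to outermost. Recall ⊕ takes the minimum of its arguments and ⊗ takes their sum. Working out the expression ((10 ⊗ 2) ⊕ (5 ⊕ 8)) gives 5.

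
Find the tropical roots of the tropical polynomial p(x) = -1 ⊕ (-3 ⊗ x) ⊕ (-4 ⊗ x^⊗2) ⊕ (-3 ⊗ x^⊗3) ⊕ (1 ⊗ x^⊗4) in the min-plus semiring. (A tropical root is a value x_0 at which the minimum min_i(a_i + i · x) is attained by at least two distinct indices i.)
Roots: {-4, -1, 1, 2}

Each tropical root is a break point of the lower envelope of the lines y = a_i + i · x (there are 5 lines, with slopes 0, 1, ..., 4). Only the lines that attain the minimum somewhere contribute to roots; other lines are dominated. Here the surviving (envelope) indices are i = 4, i = 3, i = 2, i = 1, i = 0.
Intersections between consecutive envelope lines give the roots: for adjacent envelope indices i < j the intersection is x = (a_i − a_j) / (j − i). Reading off the sorted break points: {-4, -1, 1, 2}.
Verification: at each break x_0, at least two indices attain the minimum of min_i(a_i + i · x_0).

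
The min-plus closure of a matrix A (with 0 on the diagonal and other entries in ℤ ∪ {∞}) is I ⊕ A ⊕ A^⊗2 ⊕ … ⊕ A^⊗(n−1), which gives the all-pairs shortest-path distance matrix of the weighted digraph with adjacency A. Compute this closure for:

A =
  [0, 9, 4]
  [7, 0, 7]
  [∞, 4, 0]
Closure =
  [0, 8, 4]
  [7, 0, 7]
  [11, 4, 0]

This is the Floyd-Warshall all-pairs shortest-path computation. For each intermediate vertex k = 0, 1, …, 2, update dist[i][j] ← min(dist[i][j], dist[i][k] + dist[k][j]). The final matrix gives, for each (i, j), the minimum total weight of any directed path from i to j (possibly empty when i = j).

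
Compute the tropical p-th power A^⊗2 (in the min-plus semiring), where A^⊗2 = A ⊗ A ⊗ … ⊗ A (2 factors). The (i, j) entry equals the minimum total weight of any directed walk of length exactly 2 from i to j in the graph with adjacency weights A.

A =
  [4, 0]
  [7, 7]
A^⊗2 =
  [7, 4]
  [11, 7]

Each entry (A^⊗2)_ij equals the minimum over all length-2 walks i = v_0 → v_1 → … → v_2 = j of Σ_t A[v_t][v_{t+1}]. For example, for (i, j) = (0, 1) we minimise over 2 possible intermediate vertex sequences; the minimum is 4, attained along the walk 0 → 0 → 1.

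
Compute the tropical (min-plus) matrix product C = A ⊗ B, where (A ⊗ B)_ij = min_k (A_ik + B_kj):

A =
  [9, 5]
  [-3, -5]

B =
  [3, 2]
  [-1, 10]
A ⊗ B =
  [4, 11]
  [-6, -1]

Apply the min-plus product entry-by-entry:
  C[0][0] = min over k of (A[0][0] + B[0][0] = 9 + 3 = 12, A[0][1] + B[1][0] = 5 + -1 = 4) = 4 (attained at k = 1)
  C[0][1] = min over k of (A[0][0] + B[0][1] = 9 + 2 = 11, A[0][1] + B[1][1] = 5 + 10 = 15) = 11 (attained at k = 0)
  C[1][0] = min over k of (A[1][0] + B[0][0] = -3 + 3 = 0, A[1][1] + B[1][0] = -5 + -1 = -6) = -6 (attained at k = 1)
  C[1][1] = min over k of (A[1][0] + B[0][1] = -3 + 2 = -1, A[1][1] + B[1][1] = -5 + 10 = 5) = -1 (attained at k = 0)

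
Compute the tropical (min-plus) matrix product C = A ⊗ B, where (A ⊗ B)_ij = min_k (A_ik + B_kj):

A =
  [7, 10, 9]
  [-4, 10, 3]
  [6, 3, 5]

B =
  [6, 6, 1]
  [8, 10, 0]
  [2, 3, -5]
A ⊗ B =
  [11, 12, 4]
  [2, 2, -3]
  [7, 8, 0]

Apply the min-plus product entry-by-entry:
  C[0][0] = min over k of (A[0][0] + B[0][0] = 7 + 6 = 13, A[0][1] + B[1][0] = 10 + 8 = 18, A[0][2] + B[2][0] = 9 + 2 = 11) = 11 (attained at k = 2)
  C[0][1] = min over k of (A[0][0] + B[0][1] = 7 + 6 = 13, A[0][1] + B[1][1] = 10 + 10 = 20, A[0][2] + B[2][1] = 9 + 3 = 12) = 12 (attained at k = 2)
  C[0][2] = min over k of (A[0][0] + B[0][2] = 7 + 1 = 8, A[0][1] + B[1][2] = 10 + 0 = 10, A[0][2] + B[2][2] = 9 + -5 = 4) = 4 (attained at k = 2)
  C[1][0] = min over k of (A[1][0] + B[0][0] = -4 + 6 = 2, A[1][1] + B[1][0] = 10 + 8 = 18, A[1][2] + B[2][0] = 3 + 2 = 5) = 2 (attained at k = 0)
  C[1][1] = min over k of (A[1][0] + B[0][1] = -4 + 6 = 2, A[1][1] + B[1][1] = 10 + 10 = 20, A[1][2] + B[2][1] = 3 + 3 = 6) = 2 (attained at k = 0)
  C[1][2] = min over k of (A[1][0] + B[0][2] = -4 + 1 = -3, A[1][1] + B[1][2] = 10 + 0 = 10, A[1][2] + B[2][2] = 3 + -5 = -2) = -3 (attained at k = 0)
  C[2][0] = min over k of (A[2][0] + B[0][0] = 6 + 6 = 12, A[2][1] + B[1][0] = 3 + 8 = 11, A[2][2] + B[2][0] = 5 + 2 = 7) = 7 (attained at k = 2)
  C[2][1] = min over k of (A[2][0] + B[0][1] = 6 + 6 = 12, A[2][1] + B[1][1] = 3 + 10 = 13, A[2][2] + B[2][1] = 5 + 3 = 8) = 8 (attained at k = 2)
  C[2][2] = min over k of (A[2][0] + B[0][2] = 6 + 1 = 7, A[2][1] + B[1][2] = 3 + 0 = 3, A[2][2] + B[2][2] = 5 + -5 = 0) = 0 (attained at k = 2)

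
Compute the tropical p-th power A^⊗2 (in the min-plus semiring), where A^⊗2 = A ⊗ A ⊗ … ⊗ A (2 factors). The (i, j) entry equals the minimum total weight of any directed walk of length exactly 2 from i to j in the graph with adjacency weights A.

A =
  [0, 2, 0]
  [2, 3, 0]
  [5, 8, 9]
A^⊗2 =
  [0, 2, 0]
  [2, 4, 2]
  [5, 7, 5]

Each entry (A^⊗2)_ij equals the minimum over all length-2 walks i = v_0 → v_1 → … → v_2 = j of Σ_t A[v_t][v_{t+1}]. For example, for (i, j) = (0, 2) we minimise over 3 possible intermediate vertex sequences; the minimum is 0, attained along the walk 0 → 0 → 2.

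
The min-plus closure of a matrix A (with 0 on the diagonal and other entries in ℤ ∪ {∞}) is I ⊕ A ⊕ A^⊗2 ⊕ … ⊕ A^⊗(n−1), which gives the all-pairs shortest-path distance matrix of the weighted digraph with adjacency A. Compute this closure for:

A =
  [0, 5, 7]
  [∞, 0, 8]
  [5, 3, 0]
Closure =
  [0, 5, 7]
  [13, 0, 8]
  [5, 3, 0]

This is the Floyd-Warshall all-pairs shortest-path computation. For each intermediate vertex k = 0, 1, …, 2, update dist[i][j] ← min(dist[i][j], dist[i][k] + dist[k][j]). The final matrix gives, for each (i, j), the minimum total weight of any directed path from i to j (possibly empty when i = j).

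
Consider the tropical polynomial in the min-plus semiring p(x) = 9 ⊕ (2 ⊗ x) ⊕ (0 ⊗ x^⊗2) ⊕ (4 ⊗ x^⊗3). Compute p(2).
p(2) = 4

A tropical monomial a ⊗ x^⊗i evaluates to a + i · x. Evaluating each term at x = 2:
  Term 0 contributes 9 + 0 · 2 = 9
  Term 1 contributes 2 + 1 · 2 = 4
  Term 2 contributes 0 + 2 · 2 = 4
  Term 3 contributes 4 + 3 · 2 = 10
p(2) = ⊕ of these = min[9, 4, 4, 10] = 4.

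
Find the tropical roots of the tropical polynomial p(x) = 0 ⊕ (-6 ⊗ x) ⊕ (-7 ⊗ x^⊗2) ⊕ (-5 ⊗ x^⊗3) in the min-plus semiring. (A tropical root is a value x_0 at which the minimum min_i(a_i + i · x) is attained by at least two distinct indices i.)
Roots: {-2, 1, 6}

Each tropical root is a break point of the lower envelope of the lines y = a_i + i · x (there are 4 lines, with slopes 0, 1, ..., 3). Only the lines that attain the minimum somewhere contribute to roots; other lines are dominated. Here the surviving (envelope) indices are i = 3, i = 2, i = 1, i = 0.
Intersections between consecutive envelope lines give the roots: for adjacent envelope indices i < j the intersection is x = (a_i − a_j) / (j − i). Reading off the sorted break points: {-2, 1, 6}.
Verification: at each break x_0, at least two indices attain the minimum of min_i(a_i + i · x_0).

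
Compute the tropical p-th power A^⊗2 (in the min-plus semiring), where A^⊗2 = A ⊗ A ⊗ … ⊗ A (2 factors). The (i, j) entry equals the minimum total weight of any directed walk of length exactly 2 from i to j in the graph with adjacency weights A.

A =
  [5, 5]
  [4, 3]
A^⊗2 =
  [9, 8]
  [7, 6]

Each entry (A^⊗2)_ij equals the minimum over all length-2 walks i = v_0 → v_1 → … → v_2 = j of Σ_t A[v_t][v_{t+1}]. For example, for (i, j) = (0, 1) we minimise over 2 possible intermediate vertex sequences; the minimum is 8, attained along the walk 0 → 1 → 1.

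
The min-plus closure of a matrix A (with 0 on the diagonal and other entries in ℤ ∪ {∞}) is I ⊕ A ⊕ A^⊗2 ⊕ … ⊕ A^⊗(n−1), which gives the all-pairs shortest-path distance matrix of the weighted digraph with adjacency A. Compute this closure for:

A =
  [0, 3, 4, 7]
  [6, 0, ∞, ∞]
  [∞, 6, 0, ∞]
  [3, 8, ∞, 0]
Closure =
  [0, 3, 4, 7]
  [6, 0, 10, 13]
  [12, 6, 0, 19]
  [3, 6, 7, 0]

This is the Floyd-Warshall all-pairs shortest-path computation. For each intermediate vertex k = 0, 1, …, 3, update dist[i][j] ← min(dist[i][j], dist[i][k] + dist[k][j]). The final matrix gives, for each (i, j), the minimum total weight of any directed path from i to j (possibly empty when i = j).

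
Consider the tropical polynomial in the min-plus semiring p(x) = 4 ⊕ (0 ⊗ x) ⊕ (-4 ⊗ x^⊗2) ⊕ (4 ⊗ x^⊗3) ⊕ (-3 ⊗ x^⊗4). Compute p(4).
p(4) = 4

A tropical monomial a ⊗ x^⊗i evaluates to a + i · x. Evaluating each term at x = 4:
  Term 0 contributes 4 + 0 · 4 = 4
  Term 1 contributes 0 + 1 · 4 = 4
  Term 2 contributes -4 + 2 · 4 = 4
  Term 3 contributes 4 + 3 · 4 = 16
  Term 4 contributes -3 + 4 · 4 = 13
p(4) = ⊕ of these = min[4, 4, 4, 16, 13] = 4.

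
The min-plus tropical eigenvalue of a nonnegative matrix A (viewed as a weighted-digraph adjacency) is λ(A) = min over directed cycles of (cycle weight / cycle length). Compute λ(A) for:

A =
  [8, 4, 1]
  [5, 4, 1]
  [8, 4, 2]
λ(A) = 2

Enumerate directed cycles and compute their means (weight / length). Sample:
  cycle 0 → 0: weight = 8, length = 1, mean = 8/1 ≈ 8.000
  cycle 1 → 1: weight = 4, length = 1, mean = 4/1 ≈ 4.000
  cycle 2 → 2: weight = 2, length = 1, mean = 2/1 ≈ 2.000
  cycle 0 → 1 → 0: weight = 9, length = 2, mean = 9/2 ≈ 4.500
  cycle 0 → 2 → 0: weight = 9, length = 2, mean = 9/2 ≈ 4.500
  cycle 1 → 0 → 1: weight = 9, length = 2, mean = 9/2 ≈ 4.500
Minimum mean = 2.000, attained e.g. along the cycle 2 → 2 with weight 2 and length 1. So λ(A) = 2/1 = 2.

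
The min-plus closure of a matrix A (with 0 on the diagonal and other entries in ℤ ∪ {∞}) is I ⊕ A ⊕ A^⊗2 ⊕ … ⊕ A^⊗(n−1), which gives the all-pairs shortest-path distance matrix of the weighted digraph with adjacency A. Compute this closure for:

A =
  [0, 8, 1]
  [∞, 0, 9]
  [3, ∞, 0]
Closure =
  [0, 8, 1]
  [12, 0, 9]
  [3, 11, 0]

This is the Floyd-Warshall all-pairs shortest-path computation. For each intermediate vertex k = 0, 1, …, 2, update dist[i][j] ← min(dist[i][j], dist[i][k] + dist[k][j]). The final matrix gives, for each (i, j), the minimum total weight of any directed path from i to j (possibly empty when i = j).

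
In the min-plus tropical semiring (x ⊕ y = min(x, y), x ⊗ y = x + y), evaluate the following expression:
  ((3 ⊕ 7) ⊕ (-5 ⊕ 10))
((3 ⊕ 7) ⊕ (-5 ⊕ 10)) = -5

Expand innermost to outermost. Recall ⊕ takes the minimum of its arguments and ⊗ takes their sum. Working out the expression ((3 ⊕ 7) ⊕ (-5 ⊕ 10)) gives -5.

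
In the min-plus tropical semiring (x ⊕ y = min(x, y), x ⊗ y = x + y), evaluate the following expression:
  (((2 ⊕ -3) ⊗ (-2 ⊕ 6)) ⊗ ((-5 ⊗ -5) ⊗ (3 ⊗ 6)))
(((2 ⊕ -3) ⊗ (-2 ⊕ 6)) ⊗ ((-5 ⊗ -5) ⊗ (3 ⊗ 6))) = -6

Expand innermost to outermost. Recall ⊕ takes the minimum of its arguments and ⊗ takes their sum. Working out the expression (((2 ⊕ -3) ⊗ (-2 ⊕ 6)) ⊗ ((-5 ⊗ -5) ⊗ (3 ⊗ 6))) gives -6.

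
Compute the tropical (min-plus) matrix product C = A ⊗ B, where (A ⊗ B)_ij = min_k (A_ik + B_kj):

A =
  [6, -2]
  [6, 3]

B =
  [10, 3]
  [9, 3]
A ⊗ B =
  [7, 1]
  [12, 6]

Apply the min-plus product entry-by-entry:
  C[0][0] = min over k of (A[0][0] + B[0][0] = 6 + 10 = 16, A[0][1] + B[1][0] = -2 + 9 = 7) = 7 (attained at k = 1)
  C[0][1] = min over k of (A[0][0] + B[0][1] = 6 + 3 = 9, A[0][1] + B[1][1] = -2 + 3 = 1) = 1 (attained at k = 1)
  C[1][0] = min over k of (A[1][0] + B[0][0] = 6 + 10 = 16, A[1][1] + B[1][0] = 3 + 9 = 12) = 12 (attained at k = 1)
  C[1][1] = min over k of (A[1][0] + B[0][1] = 6 + 3 = 9, A[1][1] + B[1][1] = 3 + 3 = 6) = 6 (attained at k = 1)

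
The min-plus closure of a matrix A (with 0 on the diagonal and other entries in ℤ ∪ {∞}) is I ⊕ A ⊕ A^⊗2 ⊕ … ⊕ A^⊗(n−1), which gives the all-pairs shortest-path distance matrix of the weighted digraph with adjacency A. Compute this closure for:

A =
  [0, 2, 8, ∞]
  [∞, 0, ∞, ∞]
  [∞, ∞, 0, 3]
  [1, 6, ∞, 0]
Closure =
  [0, 2, 8, 11]
  [∞, 0, ∞, ∞]
  [4, 6, 0, 3]
  [1, 3, 9, 0]

This is the Floyd-Warshall all-pairs shortest-path computation. For each intermediate vertex k = 0, 1, …, 3, update dist[i][j] ← min(dist[i][j], dist[i][k] + dist[k][j]). The final matrix gives, for each (i, j), the minimum total weight of any directed path from i to j (possibly empty when i = j).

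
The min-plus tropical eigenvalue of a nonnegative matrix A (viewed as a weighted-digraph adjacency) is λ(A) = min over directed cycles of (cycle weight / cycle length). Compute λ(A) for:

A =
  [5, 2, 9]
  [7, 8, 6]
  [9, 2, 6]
λ(A) = 4

Enumerate directed cycles and compute their means (weight / length). Sample:
  cycle 0 → 0: weight = 5, length = 1, mean = 5/1 ≈ 5.000
  cycle 1 → 1: weight = 8, length = 1, mean = 8/1 ≈ 8.000
  cycle 2 → 2: weight = 6, length = 1, mean = 6/1 ≈ 6.000
  cycle 0 → 1 → 0: weight = 9, length = 2, mean = 9/2 ≈ 4.500
  cycle 0 → 2 → 0: weight = 18, length = 2, mean = 18/2 ≈ 9.000
  cycle 1 → 0 → 1: weight = 9, length = 2, mean = 9/2 ≈ 4.500
Minimum mean = 4.000, attained e.g. along the cycle 1 → 2 → 1 with weight 8 and length 2. So λ(A) = 8/2 = 4.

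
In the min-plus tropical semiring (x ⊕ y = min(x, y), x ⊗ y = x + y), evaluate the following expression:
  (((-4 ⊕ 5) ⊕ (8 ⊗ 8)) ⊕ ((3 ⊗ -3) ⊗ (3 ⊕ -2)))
(((-4 ⊕ 5) ⊕ (8 ⊗ 8)) ⊕ ((3 ⊗ -3) ⊗ (3 ⊕ -2))) = -4

Expand innermost to outermost. Recall ⊕ takes the minimum of its arguments and ⊗ takes their sum. Working out the expression (((-4 ⊕ 5) ⊕ (8 ⊗ 8)) ⊕ ((3 ⊗ -3) ⊗ (3 ⊕ -2))) gives -4.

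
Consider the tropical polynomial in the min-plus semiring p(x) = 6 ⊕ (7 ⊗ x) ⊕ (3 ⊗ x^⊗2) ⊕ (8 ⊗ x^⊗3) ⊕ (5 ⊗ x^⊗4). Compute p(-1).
p(-1) = 1

A tropical monomial a ⊗ x^⊗i evaluates to a + i · x. Evaluating each term at x = -1:
  Term 0 contributes 6 + 0 · -1 = 6
  Term 1 contributes 7 + 1 · -1 = 6
  Term 2 contributes 3 + 2 · -1 = 1
  Term 3 contributes 8 + 3 · -1 = 5
  Term 4 contributes 5 + 4 · -1 = 1
p(-1) = ⊕ of these = min[6, 6, 1, 5, 1] = 1.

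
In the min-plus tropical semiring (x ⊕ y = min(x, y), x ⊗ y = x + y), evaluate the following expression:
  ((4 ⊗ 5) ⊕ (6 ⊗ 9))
((4 ⊗ 5) ⊕ (6 ⊗ 9)) = 9

Expand innermost to outermost. Recall ⊕ takes the minimum of its arguments and ⊗ takes their sum. Working out the expression ((4 ⊗ 5) ⊕ (6 ⊗ 9)) gives 9.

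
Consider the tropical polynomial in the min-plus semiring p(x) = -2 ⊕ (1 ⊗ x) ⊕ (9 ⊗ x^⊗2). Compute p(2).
p(2) = -2

A tropical monomial a ⊗ x^⊗i evaluates to a + i · x. Evaluating each term at x = 2:
  Term 0 contributes -2 + 0 · 2 = -2
  Term 1 contributes 1 + 1 · 2 = 3
  Term 2 contributes 9 + 2 · 2 = 13
p(2) = ⊕ of these = min[-2, 3, 13] = -2.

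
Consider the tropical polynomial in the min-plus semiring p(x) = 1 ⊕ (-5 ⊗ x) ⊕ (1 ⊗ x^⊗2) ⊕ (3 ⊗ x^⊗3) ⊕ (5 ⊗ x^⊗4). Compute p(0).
p(0) = -5

A tropical monomial a ⊗ x^⊗i evaluates to a + i · x. Evaluating each term at x = 0:
  Term 0 contributes 1 + 0 · 0 = 1
  Term 1 contributes -5 + 1 · 0 = -5
  Term 2 contributes 1 + 2 · 0 = 1
  Term 3 contributes 3 + 3 · 0 = 3
  Term 4 contributes 5 + 4 · 0 = 5
p(0) = ⊕ of these = min[1, -5, 1, 3, 5] = -5.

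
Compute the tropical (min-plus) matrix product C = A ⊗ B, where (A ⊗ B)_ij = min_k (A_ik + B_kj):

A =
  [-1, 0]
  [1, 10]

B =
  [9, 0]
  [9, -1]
A ⊗ B =
  [8, -1]
  [10, 1]

Apply the min-plus product entry-by-entry:
  C[0][0] = min over k of (A[0][0] + B[0][0] = -1 + 9 = 8, A[0][1] + B[1][0] = 0 + 9 = 9) = 8 (attained at k = 0)
  C[0][1] = min over k of (A[0][0] + B[0][1] = -1 + 0 = -1, A[0][1] + B[1][1] = 0 + -1 = -1) = -1 (attained at k = 0)
  C[1][0] = min over k of (A[1][0] + B[0][0] = 1 + 9 = 10, A[1][1] + B[1][0] = 10 + 9 = 19) = 10 (attained at k = 0)
  C[1][1] = min over k of (A[1][0] + B[0][1] = 1 + 0 = 1, A[1][1] + B[1][1] = 10 + -1 = 9) = 1 (attained at k = 0)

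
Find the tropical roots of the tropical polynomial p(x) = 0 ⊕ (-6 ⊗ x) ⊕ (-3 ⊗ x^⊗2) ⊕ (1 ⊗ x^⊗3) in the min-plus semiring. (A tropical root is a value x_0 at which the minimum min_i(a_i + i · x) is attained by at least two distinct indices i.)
Roots: {-4, -3, 6}

Each tropical root is a break point of the lower envelope of the lines y = a_i + i · x (there are 4 lines, with slopes 0, 1, ..., 3). Only the lines that attain the minimum somewhere contribute to roots; other lines are dominated. Here the surviving (envelope) indices are i = 3, i = 2, i = 1, i = 0.
Intersections between consecutive envelope lines give the roots: for adjacent envelope indices i < j the intersection is x = (a_i − a_j) / (j − i). Reading off the sorted break points: {-4, -3, 6}.
Verification: at each break x_0, at least two indices attain the minimum of min_i(a_i + i · x_0).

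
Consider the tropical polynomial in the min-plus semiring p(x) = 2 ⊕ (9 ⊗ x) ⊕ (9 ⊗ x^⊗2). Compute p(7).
p(7) = 2

A tropical monomial a ⊗ x^⊗i evaluates to a + i · x. Evaluating each term at x = 7:
  Term 0 contributes 2 + 0 · 7 = 2
  Term 1 contributes 9 + 1 · 7 = 16
  Term 2 contributes 9 + 2 · 7 = 23
p(7) = ⊕ of these = min[2, 16, 23] = 2.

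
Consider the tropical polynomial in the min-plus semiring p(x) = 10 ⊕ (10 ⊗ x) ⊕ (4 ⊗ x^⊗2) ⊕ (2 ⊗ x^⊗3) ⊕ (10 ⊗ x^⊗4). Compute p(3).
p(3) = 10

A tropical monomial a ⊗ x^⊗i evaluates to a + i · x. Evaluating each term at x = 3:
  Term 0 contributes 10 + 0 · 3 = 10
  Term 1 contributes 10 + 1 · 3 = 13
  Term 2 contributes 4 + 2 · 3 = 10
  Term 3 contributes 2 + 3 · 3 = 11
  Term 4 contributes 10 + 4 · 3 = 22
p(3) = ⊕ of these = min[10, 13, 10, 11, 22] = 10.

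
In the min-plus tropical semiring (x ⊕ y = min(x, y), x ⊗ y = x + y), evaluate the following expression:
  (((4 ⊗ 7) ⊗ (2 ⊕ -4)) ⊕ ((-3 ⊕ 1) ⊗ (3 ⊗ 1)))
(((4 ⊗ 7) ⊗ (2 ⊕ -4)) ⊕ ((-3 ⊕ 1) ⊗ (3 ⊗ 1))) = 1

Expand innermost to outermost. Recall ⊕ takes the minimum of its arguments and ⊗ takes their sum. Working out the expression (((4 ⊗ 7) ⊗ (2 ⊕ -4)) ⊕ ((-3 ⊕ 1) ⊗ (3 ⊗ 1))) gives 1.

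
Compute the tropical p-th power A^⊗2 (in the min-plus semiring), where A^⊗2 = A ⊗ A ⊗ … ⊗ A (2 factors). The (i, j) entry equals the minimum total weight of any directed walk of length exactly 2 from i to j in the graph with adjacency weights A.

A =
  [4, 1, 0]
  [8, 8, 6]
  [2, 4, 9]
A^⊗2 =
  [2, 4, 4]
  [8, 9, 8]
  [6, 3, 2]

Each entry (A^⊗2)_ij equals the minimum over all length-2 walks i = v_0 → v_1 → … → v_2 = j of Σ_t A[v_t][v_{t+1}]. For example, for (i, j) = (0, 2) we minimise over 3 possible intermediate vertex sequences; the minimum is 4, attained along the walk 0 → 0 → 2.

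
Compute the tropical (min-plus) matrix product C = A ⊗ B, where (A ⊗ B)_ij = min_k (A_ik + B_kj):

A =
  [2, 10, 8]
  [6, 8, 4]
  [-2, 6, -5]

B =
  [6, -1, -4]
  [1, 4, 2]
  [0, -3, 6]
A ⊗ B =
  [8, 1, -2]
  [4, 1, 2]
  [-5, -8, -6]

Apply the min-plus product entry-by-entry:
  C[0][0] = min over k of (A[0][0] + B[0][0] = 2 + 6 = 8, A[0][1] + B[1][0] = 10 + 1 = 11, A[0][2] + B[2][0] = 8 + 0 = 8) = 8 (attained at k = 0)
  C[0][1] = min over k of (A[0][0] + B[0][1] = 2 + -1 = 1, A[0][1] + B[1][1] = 10 + 4 = 14, A[0][2] + B[2][1] = 8 + -3 = 5) = 1 (attained at k = 0)
  C[0][2] = min over k of (A[0][0] + B[0][2] = 2 + -4 = -2, A[0][1] + B[1][2] = 10 + 2 = 12, A[0][2] + B[2][2] = 8 + 6 = 14) = -2 (attained at k = 0)
  C[1][0] = min over k of (A[1][0] + B[0][0] = 6 + 6 = 12, A[1][1] + B[1][0] = 8 + 1 = 9, A[1][2] + B[2][0] = 4 + 0 = 4) = 4 (attained at k = 2)
  C[1][1] = min over k of (A[1][0] + B[0][1] = 6 + -1 = 5, A[1][1] + B[1][1] = 8 + 4 = 12, A[1][2] + B[2][1] = 4 + -3 = 1) = 1 (attained at k = 2)
  C[1][2] = min over k of (A[1][0] + B[0][2] = 6 + -4 = 2, A[1][1] + B[1][2] = 8 + 2 = 10, A[1][2] + B[2][2] = 4 + 6 = 10) = 2 (attained at k = 0)
  C[2][0] = min over k of (A[2][0] + B[0][0] = -2 + 6 = 4, A[2][1] + B[1][0] = 6 + 1 = 7, A[2][2] + B[2][0] = -5 + 0 = -5) = -5 (attained at k = 2)
  C[2][1] = min over k of (A[2][0] + B[0][1] = -2 + -1 = -3, A[2][1] + B[1][1] = 6 + 4 = 10, A[2][2] + B[2][1] = -5 + -3 = -8) = -8 (attained at k = 2)
  C[2][2] = min over k of (A[2][0] + B[0][2] = -2 + -4 = -6, A[2][1] + B[1][2] = 6 + 2 = 8, A[2][2] + B[2][2] = -5 + 6 = 1) = -6 (attained at k = 0)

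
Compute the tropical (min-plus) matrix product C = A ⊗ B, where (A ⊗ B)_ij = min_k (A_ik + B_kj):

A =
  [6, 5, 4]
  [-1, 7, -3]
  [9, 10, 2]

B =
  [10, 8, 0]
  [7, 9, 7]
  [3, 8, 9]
A ⊗ B =
  [7, 12, 6]
  [0, 5, -1]
  [5, 10, 9]

Apply the min-plus product entry-by-entry:
  C[0][0] = min over k of (A[0][0] + B[0][0] = 6 + 10 = 16, A[0][1] + B[1][0] = 5 + 7 = 12, A[0][2] + B[2][0] = 4 + 3 = 7) = 7 (attained at k = 2)
  C[0][1] = min over k of (A[0][0] + B[0][1] = 6 + 8 = 14, A[0][1] + B[1][1] = 5 + 9 = 14, A[0][2] + B[2][1] = 4 + 8 = 12) = 12 (attained at k = 2)
  C[0][2] = min over k of (A[0][0] + B[0][2] = 6 + 0 = 6, A[0][1] + B[1][2] = 5 + 7 = 12, A[0][2] + B[2][2] = 4 + 9 = 13) = 6 (attained at k = 0)
  C[1][0] = min over k of (A[1][0] + B[0][0] = -1 + 10 = 9, A[1][1] + B[1][0] = 7 + 7 = 14, A[1][2] + B[2][0] = -3 + 3 = 0) = 0 (attained at k = 2)
  C[1][1] = min over k of (A[1][0] + B[0][1] = -1 + 8 = 7, A[1][1] + B[1][1] = 7 + 9 = 16, A[1][2] + B[2][1] = -3 + 8 = 5) = 5 (attained at k = 2)
  C[1][2] = min over k of (A[1][0] + B[0][2] = -1 + 0 = -1, A[1][1] + B[1][2] = 7 + 7 = 14, A[1][2] + B[2][2] = -3 + 9 = 6) = -1 (attained at k = 0)
  C[2][0] = min over k of (A[2][0] + B[0][0] = 9 + 10 = 19, A[2][1] + B[1][0] = 10 + 7 = 17, A[2][2] + B[2][0] = 2 + 3 = 5) = 5 (attained at k = 2)
  C[2][1] = min over k of (A[2][0] + B[0][1] = 9 + 8 = 17, A[2][1] + B[1][1] = 10 + 9 = 19, A[2][2] + B[2][1] = 2 + 8 = 10) = 10 (attained at k = 2)
  C[2][2] = min over k of (A[2][0] + B[0][2] = 9 + 0 = 9, A[2][1] + B[1][2] = 10 + 7 = 17, A[2][2] + B[2][2] = 2 + 9 = 11) = 9 (attained at k = 0)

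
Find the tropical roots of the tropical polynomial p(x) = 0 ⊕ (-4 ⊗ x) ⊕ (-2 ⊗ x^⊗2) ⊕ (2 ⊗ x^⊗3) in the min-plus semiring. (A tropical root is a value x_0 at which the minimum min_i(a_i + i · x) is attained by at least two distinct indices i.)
Roots: {-4, -2, 4}

Each tropical root is a break point of the lower envelope of the lines y = a_i + i · x (there are 4 lines, with slopes 0, 1, ..., 3). Only the lines that attain the minimum somewhere contribute to roots; other lines are dominated. Here the surviving (envelope) indices are i = 3, i = 2, i = 1, i = 0.
Intersections between consecutive envelope lines give the roots: for adjacent envelope indices i < j the intersection is x = (a_i − a_j) / (j − i). Reading off the sorted break points: {-4, -2, 4}.
Verification: at each break x_0, at least two indices attain the minimum of min_i(a_i + i · x_0).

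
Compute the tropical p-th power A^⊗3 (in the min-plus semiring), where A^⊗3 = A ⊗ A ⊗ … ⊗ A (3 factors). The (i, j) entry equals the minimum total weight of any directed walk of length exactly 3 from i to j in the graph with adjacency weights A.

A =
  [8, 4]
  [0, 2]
A^⊗3 =
  [6, 8]
  [4, 6]

Each entry (A^⊗3)_ij equals the minimum over all length-3 walks i = v_0 → v_1 → … → v_3 = j of Σ_t A[v_t][v_{t+1}]. For example, for (i, j) = (0, 1) we minimise over 4 possible intermediate vertex sequences; the minimum is 8, attained along the walk 0 → 1 → 0 → 1.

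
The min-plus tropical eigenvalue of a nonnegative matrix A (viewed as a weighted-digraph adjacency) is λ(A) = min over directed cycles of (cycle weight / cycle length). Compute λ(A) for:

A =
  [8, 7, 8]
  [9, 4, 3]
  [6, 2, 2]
λ(A) = 2

Enumerate directed cycles and compute their means (weight / length). Sample:
  cycle 0 → 0: weight = 8, length = 1, mean = 8/1 ≈ 8.000
  cycle 1 → 1: weight = 4, length = 1, mean = 4/1 ≈ 4.000
  cycle 2 → 2: weight = 2, length = 1, mean = 2/1 ≈ 2.000
  cycle 0 → 1 → 0: weight = 16, length = 2, mean = 16/2 ≈ 8.000
  cycle 0 → 2 → 0: weight = 14, length = 2, mean = 14/2 ≈ 7.000
  cycle 1 → 0 → 1: weight = 16, length = 2, mean = 16/2 ≈ 8.000
Minimum mean = 2.000, attained e.g. along the cycle 2 → 2 with weight 2 and length 1. So λ(A) = 2/1 = 2.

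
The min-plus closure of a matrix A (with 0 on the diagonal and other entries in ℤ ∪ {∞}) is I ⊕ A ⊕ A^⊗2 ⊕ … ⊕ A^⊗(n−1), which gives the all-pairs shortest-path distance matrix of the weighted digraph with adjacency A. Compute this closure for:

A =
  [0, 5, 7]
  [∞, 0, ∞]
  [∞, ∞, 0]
Closure =
  [0, 5, 7]
  [∞, 0, ∞]
  [∞, ∞, 0]

This is the Floyd-Warshall all-pairs shortest-path computation. For each intermediate vertex k = 0, 1, …, 2, update dist[i][j] ← min(dist[i][j], dist[i][k] + dist[k][j]). The final matrix gives, for each (i, j), the minimum total weight of any directed path from i to j (possibly empty when i = j).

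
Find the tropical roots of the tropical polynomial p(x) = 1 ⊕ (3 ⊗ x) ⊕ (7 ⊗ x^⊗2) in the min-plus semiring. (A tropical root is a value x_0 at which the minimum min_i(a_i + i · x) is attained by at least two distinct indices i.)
Roots: {-4, -2}

Each tropical root is a break point of the lower envelope of the lines y = a_i + i · x (there are 3 lines, with slopes 0, 1, ..., 2). Only the lines that attain the minimum somewhere contribute to roots; other lines are dominated. Here the surviving (envelope) indices are i = 2, i = 1, i = 0.
Intersections between consecutive envelope lines give the roots: for adjacent envelope indices i < j the intersection is x = (a_i − a_j) / (j − i). Reading off the sorted break points: {-4, -2}.
Verification: at each break x_0, at least two indices attain the minimum of min_i(a_i + i · x_0).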